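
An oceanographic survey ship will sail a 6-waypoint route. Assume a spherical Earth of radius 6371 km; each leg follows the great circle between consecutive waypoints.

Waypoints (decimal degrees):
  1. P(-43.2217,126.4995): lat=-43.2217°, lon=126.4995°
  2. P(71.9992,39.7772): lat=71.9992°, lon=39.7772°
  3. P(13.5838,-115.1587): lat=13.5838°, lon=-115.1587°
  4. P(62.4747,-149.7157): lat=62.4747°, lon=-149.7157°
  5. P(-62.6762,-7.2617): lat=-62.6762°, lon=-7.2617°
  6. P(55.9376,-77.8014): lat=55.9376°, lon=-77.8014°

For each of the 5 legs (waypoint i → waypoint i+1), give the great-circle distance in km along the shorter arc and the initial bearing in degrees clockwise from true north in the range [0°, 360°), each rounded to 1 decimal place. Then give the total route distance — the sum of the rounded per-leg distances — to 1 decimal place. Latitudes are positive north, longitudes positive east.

Leg 1: dist=14419.2 km, bearing=336.4°
Leg 2: dist=10318.1 km, bearing=335.7°
Leg 3: dist=6079.4 km, bearing=341.3°
Leg 4: dist=18119.3 km, bearing=107.4°
Leg 5: dist=14518.5 km, bearing=316.0°
Total: 63454.5 km

Leg 1: φ1=-0.7543610, φ2=1.2566231, Δφ=2.0109841, Δλ=-1.5135897 rad; a=sin²(Δφ/2)+cosφ1·cosφ2·sin²(Δλ/2)=0.8192135158; c=2·atan2(√a, √(1-a))=2.263249197; dist=6371·c=14419.161 ≈ 14419.2 km; running total=14419.2 km
Leg 1 bearing: y=sinΔλ·cosφ2=-0.30852475, x=cosφ1·sinφ2-sinφ1·cosφ2·cosΔλ=0.70514070; θ=atan2(y, x)=-23.6311° <0 so +360° → 336.3689° ≈ 336.4°
Leg 2: φ1=1.2566231, φ2=0.2370820, Δφ=-1.0195411, Δλ=-2.7041416 rad; a=sin²(Δφ/2)+cosφ1·cosφ2·sin²(Δλ/2)=0.5243644205; c=2·atan2(√a, √(1-a))=1.619544473; dist=6371·c=10318.118 ≈ 10318.1 km; running total=24737.3 km
Leg 2 bearing: y=sinΔλ·cosφ2=-0.41178187, x=cosφ1·sinφ2-sinφ1·cosφ2·cosΔλ=0.90997868; θ=atan2(y, x)=-24.3476° <0 so +360° → 335.6524° ≈ 335.7°
Leg 3: φ1=0.2370820, φ2=1.0903892, Δφ=0.8533072, Δλ=-0.6031334 rad; a=sin²(Δφ/2)+cosφ1·cosφ2·sin²(Δλ/2)=0.2108815936; c=2·atan2(√a, √(1-a))=0.954230411; dist=6371·c=6079.402 ≈ 6079.4 km; running total=30816.7 km
Leg 3 bearing: y=sinΔλ·cosφ2=-0.26213788, x=cosφ1·sinφ2-sinφ1·cosφ2·cosΔλ=0.77260981; θ=atan2(y, x)=-18.7415° <0 so +360° → 341.2585° ≈ 341.3°
Leg 4: φ1=1.0903892, φ2=-1.0939061, Δφ=-2.1842953, Δλ=2.4862913 rad; a=sin²(Δφ/2)+cosφ1·cosφ2·sin²(Δλ/2)=0.9780269622; c=2·atan2(√a, √(1-a))=2.844029961; dist=6371·c=18119.315 ≈ 18119.3 km; running total=48936.0 km
Leg 4 bearing: y=sinΔλ·cosφ2=0.27972512, x=cosφ1·sinφ2-sinφ1·cosφ2·cosΔλ=-0.08783365; θ=atan2(y, x)=107.4323° ≈ 107.4°
Leg 5: φ1=-1.0939061, φ2=0.9762953, Δφ=2.0702013, Δλ=-1.2311500 rad; a=sin²(Δφ/2)+cosφ1·cosφ2·sin²(Δλ/2)=0.8251728417; c=2·atan2(√a, √(1-a))=2.278835738; dist=6371·c=14518.462 ≈ 14518.5 km; running total=63454.5 km
Leg 5 bearing: y=sinΔλ·cosφ2=-0.52809864, x=cosφ1·sinφ2-sinφ1·cosφ2·cosΔλ=0.54604241; θ=atan2(y, x)=-44.0430° <0 so +360° → 315.9570° ≈ 316.0°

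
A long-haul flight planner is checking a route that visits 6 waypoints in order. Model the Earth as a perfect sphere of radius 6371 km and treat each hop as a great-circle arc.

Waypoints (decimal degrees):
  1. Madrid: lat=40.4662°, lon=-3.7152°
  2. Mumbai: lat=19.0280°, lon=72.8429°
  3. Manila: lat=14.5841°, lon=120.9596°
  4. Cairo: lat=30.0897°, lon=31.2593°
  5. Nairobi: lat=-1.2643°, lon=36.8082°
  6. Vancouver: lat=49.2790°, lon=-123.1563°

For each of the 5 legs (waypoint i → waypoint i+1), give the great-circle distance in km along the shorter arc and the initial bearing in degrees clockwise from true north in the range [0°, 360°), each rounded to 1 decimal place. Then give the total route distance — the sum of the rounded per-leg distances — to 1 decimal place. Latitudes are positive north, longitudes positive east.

Leg 1: dist=7532.5 km, bearing=83.5°
Leg 2: dist=5130.6 km, bearing=87.8°
Leg 3: dist=9173.0 km, bearing=299.2°
Leg 4: dist=3535.7 km, bearing=169.4°
Leg 5: dist=14345.4 km, bearing=343.3°
Total: 39717.2 km

Leg 1: φ1=0.7062684, φ2=0.3321013, Δφ=-0.3741672, Δλ=1.3361909 rad; a=sin²(Δφ/2)+cosφ1·cosφ2·sin²(Δλ/2)=0.3106087692; c=2·atan2(√a, √(1-a))=1.182315952; dist=6371·c=7532.535 ≈ 7532.5 km; running total=7532.5 km
Leg 1 bearing: y=sinΔλ·cosφ2=0.91946232, x=cosφ1·sinφ2-sinφ1·cosφ2·cosΔλ=0.10541768; θ=atan2(y, x)=83.4595° ≈ 83.5°
Leg 2: φ1=0.3321013, φ2=0.2545406, Δφ=-0.0775607, Δλ=0.8397948 rad; a=sin²(Δφ/2)+cosφ1·cosφ2·sin²(Δλ/2)=0.1535522494; c=2·atan2(√a, √(1-a))=0.805299242; dist=6371·c=5130.561 ≈ 5130.6 km; running total=12663.1 km
Leg 2 bearing: y=sinΔλ·cosφ2=0.72051750, x=cosφ1·sinφ2-sinφ1·cosφ2·cosΔλ=0.02739271; θ=atan2(y, x)=87.8228° ≈ 87.8°
Leg 3: φ1=0.2545406, φ2=0.5251643, Δφ=0.2706238, Δλ=-1.5655656 rad; a=sin²(Δφ/2)+cosφ1·cosφ2·sin²(Δλ/2)=0.4346891708; c=2·atan2(√a, √(1-a))=1.439800342; dist=6371·c=9172.968 ≈ 9173.0 km; running total=21836.1 km
Leg 3 bearing: y=sinΔλ·cosφ2=-0.86522973, x=cosφ1·sinφ2-sinφ1·cosφ2·cosΔλ=0.48406147; θ=atan2(y, x)=-60.7747° <0 so +360° → 299.2253° ≈ 299.2°
Leg 4: φ1=0.5251643, φ2=-0.0220662, Δφ=-0.5472305, Δλ=0.0968466 rad; a=sin²(Δφ/2)+cosφ1·cosφ2·sin²(Δλ/2)=0.0750423447; c=2·atan2(√a, √(1-a))=0.554971779; dist=6371·c=3535.725 ≈ 3535.7 km; running total=25371.8 km
Leg 4 bearing: y=sinΔλ·cosφ2=0.09667171, x=cosφ1·sinφ2-sinφ1·cosφ2·cosΔλ=-0.51797543; θ=atan2(y, x)=169.4283° ≈ 169.4°
Leg 5: φ1=-0.0220662, φ2=0.8600808, Δφ=0.8821470, Δλ=-2.7919072 rad; a=sin²(Δφ/2)+cosφ1·cosφ2·sin²(Δλ/2)=0.8147340335; c=2·atan2(√a, √(1-a))=2.251664773; dist=6371·c=14345.356 ≈ 14345.4 km; running total=39717.2 km
Leg 5 bearing: y=sinΔλ·cosφ2=-0.22350560, x=cosφ1·sinφ2-sinφ1·cosφ2·cosΔλ=0.74418761; θ=atan2(y, x)=-16.7169° <0 so +360° → 343.2831° ≈ 343.3°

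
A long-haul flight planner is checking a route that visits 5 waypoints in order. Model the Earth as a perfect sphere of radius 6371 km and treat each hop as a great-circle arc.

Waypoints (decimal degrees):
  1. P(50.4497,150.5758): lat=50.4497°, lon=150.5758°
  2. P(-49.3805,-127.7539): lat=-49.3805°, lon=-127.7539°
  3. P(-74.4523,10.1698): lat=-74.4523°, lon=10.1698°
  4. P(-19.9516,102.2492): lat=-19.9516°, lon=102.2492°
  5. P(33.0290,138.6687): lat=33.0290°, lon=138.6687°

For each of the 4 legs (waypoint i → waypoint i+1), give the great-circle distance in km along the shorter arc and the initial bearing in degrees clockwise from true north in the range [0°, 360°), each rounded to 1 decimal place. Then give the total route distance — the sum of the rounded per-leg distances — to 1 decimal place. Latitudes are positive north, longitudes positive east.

Leg 1: φ1=0.8805134, φ2=-0.8618523, Δφ=-1.7423657, Δλ=-4.8577697 rad; a=sin²(Δφ/2)+cosφ1·cosφ2·sin²(Δλ/2)=0.7626110526; c=2·atan2(√a, √(1-a))=2.123772423; dist=6371·c=13530.554 ≈ 13530.6 km; running total=13530.6 km
Leg 1 bearing: y=sinΔλ·cosφ2=0.64416473, x=cosφ1·sinφ2-sinφ1·cosφ2·cosΔλ=-0.55605174; θ=atan2(y, x)=130.8012° ≈ 130.8°
Leg 2: φ1=-0.8618523, φ2=-1.2994378, Δφ=-0.4375855, Δλ=2.4072227 rad; a=sin²(Δφ/2)+cosφ1·cosφ2·sin²(Δλ/2)=0.1991255625; c=2·atan2(√a, √(1-a))=0.925107327; dist=6371·c=5893.859 ≈ 5893.9 km; running total=19424.5 km
Leg 2 bearing: y=sinΔλ·cosφ2=0.17961922, x=cosφ1·sinφ2-sinφ1·cosφ2·cosΔλ=-0.77822569; θ=atan2(y, x)=167.0034° ≈ 167.0°
Leg 3: φ1=-1.2994378, φ2=-0.3482211, Δφ=0.9512167, Δλ=1.6070887 rad; a=sin²(Δφ/2)+cosφ1·cosφ2·sin²(Δλ/2)=0.3402010079; c=2·atan2(√a, √(1-a))=1.245491137; dist=6371·c=7935.024 ≈ 7935.0 km; running total=27359.5 km
Leg 3 bearing: y=sinΔλ·cosφ2=0.93936223, x=cosφ1·sinφ2-sinφ1·cosφ2·cosΔλ=-0.12432108; θ=atan2(y, x)=97.5391° ≈ 97.5°
Leg 4: φ1=-0.3482211, φ2=0.5764648, Δφ=0.9246859, Δλ=0.6356402 rad; a=sin²(Δφ/2)+cosφ1·cosφ2·sin²(Δλ/2)=0.2759160930; c=2·atan2(√a, √(1-a))=1.106081584; dist=6371·c=7046.846 ≈ 7046.8 km; running total=34406.3 km
Leg 4 bearing: y=sinΔλ·cosφ2=0.49774894, x=cosφ1·sinφ2-sinφ1·cosφ2·cosΔλ=0.74255747; θ=atan2(y, x)=33.8346° ≈ 33.8°

Leg 1: dist=13530.6 km, bearing=130.8°
Leg 2: dist=5893.9 km, bearing=167.0°
Leg 3: dist=7935.0 km, bearing=97.5°
Leg 4: dist=7046.8 km, bearing=33.8°
Total: 34406.3 km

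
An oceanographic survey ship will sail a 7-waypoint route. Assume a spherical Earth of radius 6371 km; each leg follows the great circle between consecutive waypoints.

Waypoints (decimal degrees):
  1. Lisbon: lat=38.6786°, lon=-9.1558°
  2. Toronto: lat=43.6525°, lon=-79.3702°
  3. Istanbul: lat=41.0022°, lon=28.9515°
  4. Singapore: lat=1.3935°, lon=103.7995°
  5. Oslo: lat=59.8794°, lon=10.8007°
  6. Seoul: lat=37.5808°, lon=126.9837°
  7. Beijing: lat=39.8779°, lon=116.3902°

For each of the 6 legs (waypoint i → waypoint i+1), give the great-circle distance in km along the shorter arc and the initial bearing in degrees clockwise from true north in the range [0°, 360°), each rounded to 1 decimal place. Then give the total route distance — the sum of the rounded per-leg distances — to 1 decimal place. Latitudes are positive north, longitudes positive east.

Leg 1: φ1=0.6750689, φ2=0.7618799, Δφ=0.0868109, Δλ=-1.2254725 rad; a=sin²(Δφ/2)+cosφ1·cosφ2·sin²(Δλ/2)=0.1887036980; c=2·atan2(√a, √(1-a))=0.898744936; dist=6371·c=5725.904 ≈ 5725.9 km; running total=5725.9 km
Leg 1 bearing: y=sinΔλ·cosφ2=-0.68082613, x=cosφ1·sinφ2-sinφ1·cosφ2·cosΔλ=0.38581632; θ=atan2(y, x)=-60.4603° <0 so +360° → 299.5397° ≈ 299.5°
Leg 2: φ1=0.7618799, φ2=0.7156234, Δφ=-0.0462565, Δλ=1.8905703 rad; a=sin²(Δφ/2)+cosφ1·cosφ2·sin²(Δλ/2)=0.3593818925; c=2·atan2(√a, √(1-a))=1.285714251; dist=6371·c=8191.285 ≈ 8191.3 km; running total=13917.2 km
Leg 2 bearing: y=sinΔλ·cosφ2=0.71642679, x=cosφ1·sinφ2-sinφ1·cosφ2·cosΔλ=0.63846601; θ=atan2(y, x)=48.2932° ≈ 48.3°
Leg 3: φ1=0.7156234, φ2=0.0243212, Δφ=-0.6913022, Δλ=1.3063440 rad; a=sin²(Δφ/2)+cosφ1·cosφ2·sin²(Δλ/2)=0.3934216012; c=2·atan2(√a, √(1-a))=1.355991446; dist=6371·c=8639.022 ≈ 8639.0 km; running total=22556.2 km
Leg 3 bearing: y=sinΔλ·cosφ2=0.96495034, x=cosφ1·sinφ2-sinφ1·cosφ2·cosΔλ=-0.15308499; θ=atan2(y, x)=99.0146° ≈ 99.0°
Leg 4: φ1=0.0243212, φ2=1.0450927, Δφ=1.0207715, Δλ=-1.6231353 rad; a=sin²(Δφ/2)+cosφ1·cosφ2·sin²(Δλ/2)=0.5026050168; c=2·atan2(√a, √(1-a))=1.576006384; dist=6371·c=10040.737 ≈ 10040.7 km; running total=32596.9 km
Leg 4 bearing: y=sinΔλ·cosφ2=-0.50113458, x=cosφ1·sinφ2-sinφ1·cosφ2·cosΔλ=0.86535368; θ=atan2(y, x)=-30.0755° <0 so +360° → 329.9245° ≈ 329.9°
Leg 5: φ1=1.0450927, φ2=0.6559087, Δφ=-0.3891840, Δλ=2.0277759 rad; a=sin²(Δφ/2)+cosφ1·cosφ2·sin²(Δλ/2)=0.3239743459; c=2·atan2(√a, √(1-a))=1.211034510; dist=6371·c=7715.501 ≈ 7715.5 km; running total=40312.4 km
Leg 5 bearing: y=sinΔλ·cosφ2=0.71117571, x=cosφ1·sinφ2-sinφ1·cosφ2·cosΔλ=0.60851375; θ=atan2(y, x)=49.4482° ≈ 49.4°
Leg 6: φ1=0.6559087, φ2=0.6960007, Δφ=0.0400920, Δλ=-0.1848915 rad; a=sin²(Δφ/2)+cosφ1·cosφ2·sin²(Δλ/2)=0.0055845467; c=2·atan2(√a, √(1-a))=0.149599111; dist=6371·c=953.096 ≈ 953.1 km; running total=41265.5 km
Leg 6 bearing: y=sinΔλ·cosφ2=-0.14108099, x=cosφ1·sinφ2-sinφ1·cosφ2·cosΔλ=0.04805821; θ=atan2(y, x)=-71.1890° <0 so +360° → 288.8110° ≈ 288.8°

Leg 1: dist=5725.9 km, bearing=299.5°
Leg 2: dist=8191.3 km, bearing=48.3°
Leg 3: dist=8639.0 km, bearing=99.0°
Leg 4: dist=10040.7 km, bearing=329.9°
Leg 5: dist=7715.5 km, bearing=49.4°
Leg 6: dist=953.1 km, bearing=288.8°
Total: 41265.5 km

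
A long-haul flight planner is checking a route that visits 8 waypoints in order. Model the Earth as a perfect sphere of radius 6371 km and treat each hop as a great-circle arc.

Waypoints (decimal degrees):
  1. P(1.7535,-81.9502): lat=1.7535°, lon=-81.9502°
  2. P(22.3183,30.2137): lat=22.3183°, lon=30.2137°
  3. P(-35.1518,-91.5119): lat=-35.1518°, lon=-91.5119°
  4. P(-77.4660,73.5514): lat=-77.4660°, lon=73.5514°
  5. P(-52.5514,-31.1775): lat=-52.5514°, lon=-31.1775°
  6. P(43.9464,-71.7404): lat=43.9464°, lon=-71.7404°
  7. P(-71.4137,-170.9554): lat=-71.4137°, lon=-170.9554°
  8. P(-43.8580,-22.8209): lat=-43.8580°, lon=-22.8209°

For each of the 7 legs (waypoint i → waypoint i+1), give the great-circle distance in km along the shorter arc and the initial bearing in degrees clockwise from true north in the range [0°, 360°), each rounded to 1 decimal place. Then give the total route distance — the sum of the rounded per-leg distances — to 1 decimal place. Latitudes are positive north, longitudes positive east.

Leg 1: dist=12198.9 km, bearing=65.5°
Leg 2: dist=14238.8 km, bearing=242.0°
Leg 3: dist=7451.1 km, bearing=176.5°
Leg 4: dist=4686.5 km, bearing=241.2°
Leg 5: dist=11410.1 km, bearing=331.3°
Leg 6: dist=14899.1 km, bearing=205.9°
Leg 7: dist=6951.1 km, bearing=154.6°
Total: 71835.6 km

Leg 1: φ1=0.0306043, φ2=0.3895278, Δφ=0.3589235, Δλ=1.9576294 rad; a=sin²(Δφ/2)+cosφ1·cosφ2·sin²(Δλ/2)=0.6686063830; c=2·atan2(√a, √(1-a))=1.914751005; dist=6371·c=12198.879 ≈ 12198.9 km; running total=12198.9 km
Leg 1 bearing: y=sinΔλ·cosφ2=0.85673227, x=cosφ1·sinφ2-sinφ1·cosφ2·cosΔλ=0.39025296; θ=atan2(y, x)=65.5101° ≈ 65.5°
Leg 2: φ1=0.3895278, φ2=-0.6135146, Δφ=-1.0030425, Δλ=-2.1245125 rad; a=sin²(Δφ/2)+cosφ1·cosφ2·sin²(Δλ/2)=0.8081917784; c=2·atan2(√a, √(1-a))=2.234938106; dist=6371·c=14238.791 ≈ 14238.8 km; running total=26437.7 km
Leg 2 bearing: y=sinΔλ·cosφ2=-0.69545625, x=cosφ1·sinφ2-sinφ1·cosφ2·cosΔλ=-0.36933983; θ=atan2(y, x)=-117.9717° <0 so +360° → 242.0283° ≈ 242.0°
Leg 3: φ1=-0.6135146, φ2=-1.3520368, Δφ=-0.7385221, Δλ=2.8808981 rad; a=sin²(Δφ/2)+cosφ1·cosφ2·sin²(Δλ/2)=0.3047111792; c=2·atan2(√a, √(1-a))=1.169537335; dist=6371·c=7451.122 ≈ 7451.1 km; running total=33888.8 km
Leg 3 bearing: y=sinΔλ·cosφ2=0.05593700, x=cosφ1·sinφ2-sinφ1·cosφ2·cosΔλ=-0.91886896; θ=atan2(y, x)=176.5164° ≈ 176.5°
Leg 4: φ1=-1.3520368, φ2=-0.9171950, Δφ=0.4348418, Δλ=-1.8278641 rad; a=sin²(Δφ/2)+cosφ1·cosφ2·sin²(Δλ/2)=0.1292856854; c=2·atan2(√a, √(1-a))=0.735599461; dist=6371·c=4686.504 ≈ 4686.5 km; running total=38575.3 km
Leg 4 bearing: y=sinΔλ·cosφ2=-0.58806874, x=cosφ1·sinφ2-sinφ1·cosφ2·cosΔλ=-0.32320078; θ=atan2(y, x)=-118.7931° <0 so +360° → 241.2069° ≈ 241.2°
Leg 5: φ1=-0.9171950, φ2=0.7670094, Δφ=1.6842043, Δλ=-0.7079562 rad; a=sin²(Δφ/2)+cosφ1·cosφ2·sin²(Δλ/2)=0.6091845298; c=2·atan2(√a, √(1-a))=1.790939209; dist=6371·c=11410.074 ≈ 11410.1 km; running total=49985.4 km
Leg 5 bearing: y=sinΔλ·cosφ2=-0.46819642, x=cosφ1·sinφ2-sinφ1·cosφ2·cosΔλ=0.85621672; θ=atan2(y, x)=-28.6707° <0 so +360° → 331.3293° ≈ 331.3°
Leg 6: φ1=0.7670094, φ2=-1.2464042, Δφ=-2.0134136, Δλ=-1.7316284 rad; a=sin²(Δφ/2)+cosφ1·cosφ2·sin²(Δλ/2)=0.8472697945; c=2·atan2(√a, √(1-a))=2.338576085; dist=6371·c=14899.068 ≈ 14899.1 km; running total=64884.5 km
Leg 6 bearing: y=sinΔλ·cosφ2=-0.31461923, x=cosφ1·sinφ2-sinφ1·cosφ2·cosΔλ=-0.64701584; θ=atan2(y, x)=-154.0681° <0 so +360° → 205.9319° ≈ 205.9°
Leg 7: φ1=-1.2464042, φ2=-0.7654665, Δφ=0.4809377, Δλ=2.5854348 rad; a=sin²(Δφ/2)+cosφ1·cosφ2·sin²(Δλ/2)=0.2692258660; c=2·atan2(√a, √(1-a))=1.091056635; dist=6371·c=6951.122 ≈ 6951.1 km; running total=71835.6 km
Leg 7 bearing: y=sinΔλ·cosφ2=0.38066665, x=cosφ1·sinφ2-sinφ1·cosφ2·cosΔλ=-0.80129027; θ=atan2(y, x)=154.5891° ≈ 154.6°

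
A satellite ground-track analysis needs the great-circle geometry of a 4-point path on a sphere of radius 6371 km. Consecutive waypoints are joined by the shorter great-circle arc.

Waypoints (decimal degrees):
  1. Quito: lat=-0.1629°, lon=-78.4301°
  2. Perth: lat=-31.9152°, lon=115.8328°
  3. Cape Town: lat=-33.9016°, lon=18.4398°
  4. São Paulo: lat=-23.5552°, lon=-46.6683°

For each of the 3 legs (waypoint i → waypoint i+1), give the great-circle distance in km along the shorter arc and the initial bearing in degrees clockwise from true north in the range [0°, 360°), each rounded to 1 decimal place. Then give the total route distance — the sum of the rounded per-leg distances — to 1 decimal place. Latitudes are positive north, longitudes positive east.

Leg 1: φ1=-0.0028431, φ2=-0.5570253, Δφ=-0.5541822, Δλ=3.3905272 rad; a=sin²(Δφ/2)+cosφ1·cosφ2·sin²(Δλ/2)=0.9105801222; c=2·atan2(√a, √(1-a))=2.534237410; dist=6371·c=16145.627 ≈ 16145.6 km; running total=16145.6 km
Leg 1 bearing: y=sinΔλ·cosφ2=-0.20912789, x=cosφ1·sinφ2-sinφ1·cosφ2·cosΔλ=-0.53100036; θ=atan2(y, x)=-158.5036° <0 so +360° → 201.4964° ≈ 201.5°
Leg 2: φ1=-0.5570253, φ2=-0.5916945, Δφ=-0.0346692, Δλ=-1.6998285 rad; a=sin²(Δφ/2)+cosφ1·cosφ2·sin²(Δλ/2)=0.3978914511; c=2·atan2(√a, √(1-a))=1.365132443; dist=6371·c=8697.259 ≈ 8697.3 km; running total=24842.9 km
Leg 2 bearing: y=sinΔλ·cosφ2=-0.82309686, x=cosφ1·sinφ2-sinφ1·cosφ2·cosΔλ=-0.52991220; θ=atan2(y, x)=-122.7736° <0 so +360° → 237.2264° ≈ 237.2°
Leg 3: φ1=-0.5916945, φ2=-0.4111158, Δφ=0.1805787, Δλ=-1.1363507 rad; a=sin²(Δφ/2)+cosφ1·cosφ2·sin²(Δλ/2)=0.2284276968; c=2·atan2(√a, √(1-a))=0.996618547; dist=6371·c=6349.457 ≈ 6349.5 km; running total=31192.4 km
Leg 3 bearing: y=sinΔλ·cosφ2=-0.83151957, x=cosφ1·sinφ2-sinφ1·cosφ2·cosΔλ=-0.11648668; θ=atan2(y, x)=-97.9746° <0 so +360° → 262.0254° ≈ 262.0°

Leg 1: dist=16145.6 km, bearing=201.5°
Leg 2: dist=8697.3 km, bearing=237.2°
Leg 3: dist=6349.5 km, bearing=262.0°
Total: 31192.4 km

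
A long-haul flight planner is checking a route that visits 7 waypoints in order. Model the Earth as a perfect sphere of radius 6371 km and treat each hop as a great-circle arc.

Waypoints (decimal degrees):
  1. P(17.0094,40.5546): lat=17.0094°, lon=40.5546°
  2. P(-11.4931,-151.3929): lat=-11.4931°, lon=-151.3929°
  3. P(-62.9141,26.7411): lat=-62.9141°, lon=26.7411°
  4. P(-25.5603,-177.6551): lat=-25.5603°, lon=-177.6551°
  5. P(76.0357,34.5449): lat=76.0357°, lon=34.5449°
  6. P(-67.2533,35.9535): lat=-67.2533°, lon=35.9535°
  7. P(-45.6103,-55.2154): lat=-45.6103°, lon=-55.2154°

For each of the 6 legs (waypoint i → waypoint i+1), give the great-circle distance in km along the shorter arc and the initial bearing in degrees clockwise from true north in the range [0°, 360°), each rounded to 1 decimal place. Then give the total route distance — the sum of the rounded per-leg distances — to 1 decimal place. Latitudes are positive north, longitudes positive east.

Leg 1: dist=18589.5 km, bearing=66.1°
Leg 2: dist=11739.8 km, bearing=179.1°
Leg 3: dist=9943.5 km, bearing=158.1°
Leg 4: dist=14130.6 km, bearing=350.7°
Leg 5: dist=15933.3 km, bearing=179.1°
Leg 6: dist=5470.1 km, bearing=247.5°
Total: 75806.8 km

Leg 1: φ1=0.2968700, φ2=-0.2005924, Δφ=-0.4974625, Δλ=-3.3501159 rad; a=sin²(Δφ/2)+cosφ1·cosφ2·sin²(Δλ/2)=0.9875347630; c=2·atan2(√a, √(1-a))=2.917830475; dist=6371·c=18589.498 ≈ 18589.5 km; running total=18589.5 km
Leg 1 bearing: y=sinΔλ·cosφ2=0.20286440, x=cosφ1·sinφ2-sinφ1·cosφ2·cosΔλ=0.08991915; θ=atan2(y, x)=66.0948° ≈ 66.1°
Leg 2: φ1=-0.2005924, φ2=-1.0980582, Δφ=-0.8974658, Δλ=3.1090248 rad; a=sin²(Δφ/2)+cosφ1·cosφ2·sin²(Δλ/2)=0.6342810864; c=2·atan2(√a, √(1-a))=1.842696383; dist=6371·c=11739.819 ≈ 11739.8 km; running total=30329.3 km
Leg 2 bearing: y=sinΔλ·cosφ2=0.01482636, x=cosφ1·sinφ2-sinφ1·cosφ2·cosΔλ=-0.96314824; θ=atan2(y, x)=179.1181° ≈ 179.1°
Leg 3: φ1=-1.0980582, φ2=-0.4461114, Δφ=0.6519468, Δλ=-3.5673867 rad; a=sin²(Δφ/2)+cosφ1·cosφ2·sin²(Δλ/2)=0.4949734632; c=2·atan2(√a, √(1-a))=1.560743084; dist=6371·c=9943.494 ≈ 9943.5 km; running total=40272.8 km
Leg 3 bearing: y=sinΔλ·cosφ2=0.37262011, x=cosφ1·sinφ2-sinφ1·cosφ2·cosΔλ=-0.92792952; θ=atan2(y, x)=158.1215° ≈ 158.1°
Leg 4: φ1=-0.4461114, φ2=1.3270733, Δφ=1.7731847, Δλ=3.7035887 rad; a=sin²(Δφ/2)+cosφ1·cosφ2·sin²(Δλ/2)=0.8014628587; c=2·atan2(√a, √(1-a))=2.217959620; dist=6371·c=14130.621 ≈ 14130.6 km; running total=54403.4 km
Leg 4 bearing: y=sinΔλ·cosφ2=-0.12859225, x=cosφ1·sinφ2-sinφ1·cosφ2·cosΔλ=0.78736562; θ=atan2(y, x)=-9.2756° <0 so +360° → 350.7244° ≈ 350.7°
Leg 5: φ1=1.3270733, φ2=-1.1737915, Δφ=-2.5008648, Δλ=0.0245847 rad; a=sin²(Δφ/2)+cosφ1·cosφ2·sin²(Δλ/2)=0.9008445450; c=2·atan2(√a, √(1-a))=2.500912002; dist=6371·c=15933.310 ≈ 15933.3 km; running total=70336.7 km
Leg 5 bearing: y=sinΔλ·cosφ2=0.00950491, x=cosφ1·sinφ2-sinφ1·cosφ2·cosΔλ=-0.59766568; θ=atan2(y, x)=179.0889° ≈ 179.1°
Leg 6: φ1=-1.1737915, φ2=-0.7960499, Δφ=0.3777416, Δλ=-1.5911975 rad; a=sin²(Δφ/2)+cosφ1·cosφ2·sin²(Δλ/2)=0.1732492192; c=2·atan2(√a, √(1-a))=0.858595041; dist=6371·c=5470.109 ≈ 5470.1 km; running total=75806.8 km
Leg 6 bearing: y=sinΔλ·cosφ2=-0.69938932, x=cosφ1·sinφ2-sinφ1·cosφ2·cosΔλ=-0.28946552; θ=atan2(y, x)=-112.4838° <0 so +360° → 247.5162° ≈ 247.5°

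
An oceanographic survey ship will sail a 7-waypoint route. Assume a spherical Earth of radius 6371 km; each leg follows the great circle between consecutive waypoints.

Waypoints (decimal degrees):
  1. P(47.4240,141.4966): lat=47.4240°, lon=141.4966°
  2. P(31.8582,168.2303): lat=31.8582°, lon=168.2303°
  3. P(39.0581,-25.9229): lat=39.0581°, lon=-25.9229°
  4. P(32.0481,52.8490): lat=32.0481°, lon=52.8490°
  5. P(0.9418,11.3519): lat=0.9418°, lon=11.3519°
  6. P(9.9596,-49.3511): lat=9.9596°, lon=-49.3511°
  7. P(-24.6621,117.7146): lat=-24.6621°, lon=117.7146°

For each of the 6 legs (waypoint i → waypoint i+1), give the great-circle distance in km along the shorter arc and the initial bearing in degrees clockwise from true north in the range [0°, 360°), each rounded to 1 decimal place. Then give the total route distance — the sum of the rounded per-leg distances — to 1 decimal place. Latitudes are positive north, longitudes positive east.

Leg 1: dist=2845.6 km, bearing=117.8°
Leg 2: dist=11995.1 km, bearing=11.5°
Leg 3: dist=6944.2 km, bearing=69.7°
Leg 4: dist=5554.0 km, bearing=239.9°
Leg 5: dist=6783.4 km, bearing=280.9°
Leg 6: dist=17883.4 km, bearing=141.7°
Total: 52005.7 km

Leg 1: φ1=0.8277049, φ2=0.5560305, Δφ=-0.2716745, Δλ=0.4665911 rad; a=sin²(Δφ/2)+cosφ1·cosφ2·sin²(Δλ/2)=0.0490514477; c=2·atan2(√a, √(1-a))=0.446654808; dist=6371·c=2845.638 ≈ 2845.6 km; running total=2845.6 km
Leg 1 bearing: y=sinΔλ·cosφ2=0.38207847, x=cosφ1·sinφ2-sinφ1·cosφ2·cosΔλ=-0.20148861; θ=atan2(y, x)=117.8049° ≈ 117.8°
Leg 2: φ1=0.5560305, φ2=0.6816924, Δφ=0.1256620, Δλ=-3.3886126 rad; a=sin²(Δφ/2)+cosφ1·cosφ2·sin²(Δλ/2)=0.6534646134; c=2·atan2(√a, √(1-a))=1.882761164; dist=6371·c=11995.071 ≈ 11995.1 km; running total=14840.7 km
Leg 2 bearing: y=sinΔλ·cosφ2=0.18986806, x=cosφ1·sinφ2-sinφ1·cosφ2·cosΔλ=0.93260097; θ=atan2(y, x)=11.5076° ≈ 11.5°
Leg 3: φ1=0.6816924, φ2=0.5593449, Δφ=-0.1223476, Δλ=1.3748290 rad; a=sin²(Δφ/2)+cosφ1·cosφ2·sin²(Δλ/2)=0.2687446223; c=2·atan2(√a, √(1-a))=1.089971365; dist=6371·c=6944.208 ≈ 6944.2 km; running total=21784.9 km
Leg 3 bearing: y=sinΔλ·cosφ2=0.83137962, x=cosφ1·sinφ2-sinφ1·cosφ2·cosΔλ=0.30804501; θ=atan2(y, x)=69.6692° ≈ 69.7°
Leg 4: φ1=0.5593449, φ2=0.0164375, Δφ=-0.5429074, Δλ=-0.7242610 rad; a=sin²(Δφ/2)+cosφ1·cosφ2·sin²(Δλ/2)=0.1782592072; c=2·atan2(√a, √(1-a))=0.871758360; dist=6371·c=5553.973 ≈ 5554.0 km; running total=27338.9 km
Leg 4 bearing: y=sinΔλ·cosφ2=-0.66249263, x=cosφ1·sinφ2-sinφ1·cosφ2·cosΔλ=-0.38345139; θ=atan2(y, x)=-120.0623° <0 so +360° → 239.9377° ≈ 239.9°
Leg 5: φ1=0.0164375, φ2=0.1738278, Δφ=0.1573903, Δλ=-1.0594672 rad; a=sin²(Δφ/2)+cosφ1·cosφ2·sin²(Δλ/2)=0.2576299246; c=2·atan2(√a, √(1-a))=1.064730270; dist=6371·c=6783.397 ≈ 6783.4 km; running total=34122.3 km
Leg 5 bearing: y=sinΔλ·cosφ2=-0.85895238, x=cosφ1·sinφ2-sinφ1·cosφ2·cosΔλ=0.16500846; θ=atan2(y, x)=-79.1257° <0 so +360° → 280.8743° ≈ 280.9°
Leg 6: φ1=0.1738278, φ2=-0.4304348, Δφ=-0.6042627, Δλ=2.9158465 rad; a=sin²(Δφ/2)+cosφ1·cosφ2·sin²(Δλ/2)=0.9722729598; c=2·atan2(√a, √(1-a))=2.807005376; dist=6371·c=17883.431 ≈ 17883.4 km; running total=52005.7 km
Leg 6 bearing: y=sinΔλ·cosφ2=0.20341649, x=cosφ1·sinφ2-sinφ1·cosφ2·cosΔλ=-0.25778816; θ=atan2(y, x)=141.7236° ≈ 141.7°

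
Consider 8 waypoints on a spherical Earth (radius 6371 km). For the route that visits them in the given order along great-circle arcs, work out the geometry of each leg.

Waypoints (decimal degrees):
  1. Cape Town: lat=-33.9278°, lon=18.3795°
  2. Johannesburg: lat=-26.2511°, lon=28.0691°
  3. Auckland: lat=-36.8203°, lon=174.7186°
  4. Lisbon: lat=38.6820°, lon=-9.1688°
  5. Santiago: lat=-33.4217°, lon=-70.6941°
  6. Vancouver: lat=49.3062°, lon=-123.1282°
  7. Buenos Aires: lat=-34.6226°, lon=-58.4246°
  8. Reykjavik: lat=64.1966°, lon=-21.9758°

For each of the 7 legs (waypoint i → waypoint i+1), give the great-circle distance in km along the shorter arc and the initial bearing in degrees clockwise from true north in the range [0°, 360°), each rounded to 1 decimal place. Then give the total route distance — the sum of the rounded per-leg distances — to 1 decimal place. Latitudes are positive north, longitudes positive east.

Leg 1: dist=1262.8 km, bearing=50.0°
Leg 2: dist=12181.5 km, bearing=152.2°
Leg 3: dist=19615.6 km, bearing=57.6°
Leg 4: dist=10221.7 km, bearing=227.2°
Leg 5: dist=10555.1 km, bearing=328.8°
Leg 6: dist=11300.3 km, bearing=130.6°
Leg 7: dist=11442.8 km, bearing=15.4°
Total: 76579.8 km

Leg 1: φ1=-0.5921518, φ2=-0.4581681, Δφ=0.1339837, Δλ=0.1691154 rad; a=sin²(Δφ/2)+cosφ1·cosφ2·sin²(Δλ/2)=0.0097893170; c=2·atan2(√a, √(1-a))=0.198206240; dist=6371·c=1262.772 ≈ 1262.8 km; running total=1262.8 km
Leg 1 bearing: y=sinΔλ·cosφ2=0.15095163, x=cosφ1·sinφ2-sinφ1·cosφ2·cosΔλ=0.12644188; θ=atan2(y, x)=50.0494° ≈ 50.0°
Leg 2: φ1=-0.4581681, φ2=-0.6426355, Δφ=-0.1844673, Δλ=2.5595166 rad; a=sin²(Δφ/2)+cosφ1·cosφ2·sin²(Δλ/2)=0.6673244526; c=2·atan2(√a, √(1-a))=1.912028956; dist=6371·c=12181.536 ≈ 12181.5 km; running total=13444.3 km
Leg 2 bearing: y=sinΔλ·cosφ2=0.44009279, x=cosφ1·sinφ2-sinφ1·cosφ2·cosΔλ=-0.83326373; θ=atan2(y, x)=152.1590° ≈ 152.2°
Leg 3: φ1=-0.6426355, φ2=0.6751283, Δφ=1.3177637, Δλ=-3.2094406 rad; a=sin²(Δφ/2)+cosφ1·cosφ2·sin²(Δλ/2)=0.9990171890; c=2·atan2(√a, √(1-a))=3.078882744; dist=6371·c=19615.562 ≈ 19615.6 km; running total=33059.9 km
Leg 3 bearing: y=sinΔλ·cosφ2=0.05292329, x=cosφ1·sinφ2-sinφ1·cosφ2·cosΔλ=0.03356347; θ=atan2(y, x)=57.6175° ≈ 57.6°
Leg 4: φ1=0.6751283, φ2=-0.5833187, Δφ=-1.2584470, Δλ=-1.0738191 rad; a=sin²(Δφ/2)+cosφ1·cosφ2·sin²(Δλ/2)=0.5168053151; c=2·atan2(√a, √(1-a))=1.604413288; dist=6371·c=10221.717 ≈ 10221.7 km; running total=43281.6 km
Leg 4 bearing: y=sinΔλ·cosφ2=-0.73367110, x=cosφ1·sinφ2-sinφ1·cosφ2·cosΔλ=-0.67867300; θ=atan2(y, x)=-132.7700° <0 so +360° → 227.2300° ≈ 227.2°
Leg 5: φ1=-0.5833187, φ2=0.8605555, Δφ=1.4438742, Δλ=-0.9151477 rad; a=sin²(Δφ/2)+cosφ1·cosφ2·sin²(Δλ/2)=0.5429167441; c=2·atan2(√a, √(1-a))=1.656735561; dist=6371·c=10555.062 ≈ 10555.1 km; running total=53836.7 km
Leg 5 bearing: y=sinΔλ·cosφ2=-0.51682249, x=cosφ1·sinφ2-sinφ1·cosφ2·cosΔλ=0.85177880; θ=atan2(y, x)=-31.2476° <0 so +360° → 328.7524° ≈ 328.8°
Leg 6: φ1=0.8605555, φ2=-0.6042784, Δφ=-1.4648339, Δλ=1.1292909 rad; a=sin²(Δφ/2)+cosφ1·cosφ2·sin²(Δλ/2)=0.6007593424; c=2·atan2(√a, √(1-a))=1.773704495; dist=6371·c=11300.271 ≈ 11300.3 km; running total=65137.0 km
Leg 6 bearing: y=sinΔλ·cosφ2=0.74400277, x=cosφ1·sinφ2-sinφ1·cosφ2·cosΔλ=-0.63706366; θ=atan2(y, x)=130.5723° ≈ 130.6°
Leg 7: φ1=-0.6042784, φ2=1.1204420, Δφ=1.7247204, Δλ=0.6361516 rad; a=sin²(Δφ/2)+cosφ1·cosφ2·sin²(Δλ/2)=0.6116926860; c=2·atan2(√a, √(1-a))=1.796082560; dist=6371·c=11442.842 ≈ 11442.8 km; running total=76579.8 km
Leg 7 bearing: y=sinΔλ·cosφ2=0.25860437, x=cosφ1·sinφ2-sinφ1·cosφ2·cosΔλ=0.93979932; θ=atan2(y, x)=15.3853° ≈ 15.4°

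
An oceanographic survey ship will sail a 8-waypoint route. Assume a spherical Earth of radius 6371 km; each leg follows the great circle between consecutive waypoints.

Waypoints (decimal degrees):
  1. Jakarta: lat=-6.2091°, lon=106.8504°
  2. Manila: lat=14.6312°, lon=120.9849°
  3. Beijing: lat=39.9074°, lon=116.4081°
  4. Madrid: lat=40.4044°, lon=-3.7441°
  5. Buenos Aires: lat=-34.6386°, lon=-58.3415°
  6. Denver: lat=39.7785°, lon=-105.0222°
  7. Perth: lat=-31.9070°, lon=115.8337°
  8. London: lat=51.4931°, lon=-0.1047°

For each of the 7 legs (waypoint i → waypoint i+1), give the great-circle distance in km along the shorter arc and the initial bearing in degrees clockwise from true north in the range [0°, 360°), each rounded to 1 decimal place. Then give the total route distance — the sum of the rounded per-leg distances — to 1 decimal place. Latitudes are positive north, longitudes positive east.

Leg 1: φ1=-0.1083692, φ2=0.2553626, Δφ=0.3637319, Δλ=0.2466936 rad; a=sin²(Δφ/2)+cosφ1·cosφ2·sin²(Δλ/2)=0.0472727885; c=2·atan2(√a, √(1-a))=0.438347193; dist=6371·c=2792.710 ≈ 2792.7 km; running total=2792.7 km
Leg 1 bearing: y=sinΔλ·cosφ2=0.23628002, x=cosφ1·sinφ2-sinφ1·cosφ2·cosΔλ=0.35259614; θ=atan2(y, x)=33.8266° ≈ 33.8°
Leg 2: φ1=0.2553626, φ2=0.6965155, Δφ=0.4411529, Δλ=-0.0798802 rad; a=sin²(Δφ/2)+cosφ1·cosφ2·sin²(Δλ/2)=0.0490533533; c=2·atan2(√a, √(1-a))=0.446663632; dist=6371·c=2845.694 ≈ 2845.7 km; running total=5638.4 km
Leg 2 bearing: y=sinΔλ·cosφ2=-0.06120957, x=cosφ1·sinφ2-sinφ1·cosφ2·cosΔλ=0.42760014; θ=atan2(y, x)=-8.1464° <0 so +360° → 351.8536° ≈ 351.9°
Leg 3: φ1=0.6965155, φ2=0.7051898, Δφ=0.0086743, Δλ=-2.0970515 rad; a=sin²(Δφ/2)+cosφ1·cosφ2·sin²(Δλ/2)=0.4387834657; c=2·atan2(√a, √(1-a))=1.448055301; dist=6371·c=9225.560 ≈ 9225.6 km; running total=14864.0 km
Leg 3 bearing: y=sinΔλ·cosφ2=-0.65845468, x=cosφ1·sinφ2-sinφ1·cosφ2·cosΔλ=0.74259516; θ=atan2(y, x)=-41.5632° <0 so +360° → 318.4368° ≈ 318.4°
Leg 4: φ1=0.7051898, φ2=-0.6045576, Δφ=-1.3097474, Δλ=-0.9529044 rad; a=sin²(Δφ/2)+cosφ1·cosφ2·sin²(Δλ/2)=0.5027352305; c=2·atan2(√a, √(1-a))=1.576266815; dist=6371·c=10042.396 ≈ 10042.4 km; running total=24906.4 km
Leg 4 bearing: y=sinΔλ·cosφ2=-0.67062772, x=cosφ1·sinφ2-sinφ1·cosφ2·cosΔλ=-0.74177391; θ=atan2(y, x)=-137.8837° <0 so +360° → 222.1163° ≈ 222.1°
Leg 5: φ1=-0.6045576, φ2=0.6942658, Δφ=1.2988234, Δλ=-0.8147319 rad; a=sin²(Δφ/2)+cosφ1·cosφ2·sin²(Δλ/2)=0.4649357449; c=2·atan2(√a, √(1-a))=1.500610207; dist=6371·c=9560.388 ≈ 9560.4 km; running total=34466.8 km
Leg 5 bearing: y=sinΔλ·cosφ2=-0.55913302, x=cosφ1·sinφ2-sinφ1·cosφ2·cosΔλ=0.82610669; θ=atan2(y, x)=-34.0913° <0 so +360° → 325.9087° ≈ 325.9°
Leg 6: φ1=0.6942658, φ2=-0.5568822, Δφ=-1.2511480, Δλ=3.8546626 rad; a=sin²(Δφ/2)+cosφ1·cosφ2·sin²(Δλ/2)=0.9158119352; c=2·atan2(√a, √(1-a))=2.552821746; dist=6371·c=16264.027 ≈ 16264.0 km; running total=50730.8 km
Leg 6 bearing: y=sinΔλ·cosφ2=-0.55532010, x=cosφ1·sinφ2-sinφ1·cosφ2·cosΔλ=0.00461751; θ=atan2(y, x)=-89.5236° <0 so +360° → 270.4764° ≈ 270.5°
Leg 7: φ1=-0.5568822, φ2=0.8987241, Δφ=1.4556063, Δλ=-2.0235068 rad; a=sin²(Δφ/2)+cosφ1·cosφ2·sin²(Δλ/2)=0.8223931238; c=2·atan2(√a, √(1-a))=2.271539929; dist=6371·c=14471.981 ≈ 14472.0 km; running total=65202.8 km
Leg 7 bearing: y=sinΔλ·cosφ2=-0.55989027, x=cosφ1·sinφ2-sinφ1·cosφ2·cosΔλ=0.52035909; θ=atan2(y, x)=-47.0958° <0 so +360° → 312.9042° ≈ 312.9°

Leg 1: dist=2792.7 km, bearing=33.8°
Leg 2: dist=2845.7 km, bearing=351.9°
Leg 3: dist=9225.6 km, bearing=318.4°
Leg 4: dist=10042.4 km, bearing=222.1°
Leg 5: dist=9560.4 km, bearing=325.9°
Leg 6: dist=16264.0 km, bearing=270.5°
Leg 7: dist=14472.0 km, bearing=312.9°
Total: 65202.8 km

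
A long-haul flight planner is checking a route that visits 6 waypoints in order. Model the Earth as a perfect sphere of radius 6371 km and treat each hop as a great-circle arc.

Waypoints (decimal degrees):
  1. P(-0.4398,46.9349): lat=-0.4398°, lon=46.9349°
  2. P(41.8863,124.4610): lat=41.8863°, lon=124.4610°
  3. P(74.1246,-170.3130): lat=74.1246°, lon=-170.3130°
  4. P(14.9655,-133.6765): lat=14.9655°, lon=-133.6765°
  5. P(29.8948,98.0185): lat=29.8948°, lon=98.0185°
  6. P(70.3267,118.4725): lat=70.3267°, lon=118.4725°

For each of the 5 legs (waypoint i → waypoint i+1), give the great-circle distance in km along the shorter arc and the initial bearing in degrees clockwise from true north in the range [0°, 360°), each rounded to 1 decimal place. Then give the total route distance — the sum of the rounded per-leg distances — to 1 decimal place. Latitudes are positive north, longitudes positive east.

Leg 1: dist=9011.7 km, bearing=47.4°
Leg 2: dist=4817.0 km, bearing=21.2°
Leg 3: dist=6959.0 km, bearing=139.5°
Leg 4: dist=12563.0 km, bearing=312.4°
Leg 5: dist=4673.7 km, bearing=10.1°
Total: 38024.4 km

Leg 1: φ1=-0.0076760, φ2=0.7310538, Δφ=0.7387298, Δλ=1.3530857 rad; a=sin²(Δφ/2)+cosφ1·cosφ2·sin²(Δλ/2)=0.4221638108; c=2·atan2(√a, √(1-a))=1.414488233; dist=6371·c=9011.705 ≈ 9011.7 km; running total=9011.7 km
Leg 1 bearing: y=sinΔλ·cosφ2=0.72689760, x=cosφ1·sinφ2-sinφ1·cosφ2·cosΔλ=0.66886919; θ=atan2(y, x)=47.3807° ≈ 47.4°
Leg 2: φ1=0.7310538, φ2=1.2937183, Δφ=0.5626645, Δλ=-5.1447768 rad; a=sin²(Δφ/2)+cosφ1·cosφ2·sin²(Δλ/2)=0.1362370786; c=2·atan2(√a, √(1-a))=0.756087527; dist=6371·c=4817.034 ≈ 4817.0 km; running total=13828.7 km
Leg 2 bearing: y=sinΔλ·cosφ2=0.24837118, x=cosφ1·sinφ2-sinφ1·cosφ2·cosΔλ=0.63954508; θ=atan2(y, x)=21.2240° ≈ 21.2°
Leg 3: φ1=1.2937183, φ2=0.2611972, Δφ=-1.0325211, Δλ=0.6394276 rad; a=sin²(Δφ/2)+cosφ1·cosφ2·sin²(Δλ/2)=0.2697767766; c=2·atan2(√a, √(1-a))=1.092298261; dist=6371·c=6959.032 ≈ 6959.0 km; running total=20787.7 km
Leg 3 bearing: y=sinΔλ·cosφ2=0.57649579, x=cosφ1·sinφ2-sinφ1·cosφ2·cosΔλ=-0.67501235; θ=atan2(y, x)=139.5009° ≈ 139.5°
Leg 4: φ1=0.2611972, φ2=0.5217627, Δφ=0.2605654, Δλ=4.0438406 rad; a=sin²(Δφ/2)+cosφ1·cosφ2·sin²(Δλ/2)=0.6952185691; c=2·atan2(√a, √(1-a))=1.971902697; dist=6371·c=12562.992 ≈ 12563.0 km; running total=33350.7 km
Leg 4 bearing: y=sinΔλ·cosφ2=-0.68030869, x=cosφ1·sinφ2-sinφ1·cosφ2·cosΔλ=0.62027326; θ=atan2(y, x)=-47.6429° <0 so +360° → 312.3571° ≈ 312.4°
Leg 5: φ1=0.5217627, φ2=1.2274325, Δφ=0.7056698, Δλ=0.3569896 rad; a=sin²(Δφ/2)+cosφ1·cosφ2·sin²(Δλ/2)=0.1286118220; c=2·atan2(√a, √(1-a))=0.733588787; dist=6371·c=4673.694 ≈ 4673.7 km; running total=38024.4 km
Leg 5 bearing: y=sinΔλ·cosφ2=0.11764638, x=cosφ1·sinφ2-sinφ1·cosφ2·cosΔλ=0.65912261; θ=atan2(y, x)=10.1201° ≈ 10.1°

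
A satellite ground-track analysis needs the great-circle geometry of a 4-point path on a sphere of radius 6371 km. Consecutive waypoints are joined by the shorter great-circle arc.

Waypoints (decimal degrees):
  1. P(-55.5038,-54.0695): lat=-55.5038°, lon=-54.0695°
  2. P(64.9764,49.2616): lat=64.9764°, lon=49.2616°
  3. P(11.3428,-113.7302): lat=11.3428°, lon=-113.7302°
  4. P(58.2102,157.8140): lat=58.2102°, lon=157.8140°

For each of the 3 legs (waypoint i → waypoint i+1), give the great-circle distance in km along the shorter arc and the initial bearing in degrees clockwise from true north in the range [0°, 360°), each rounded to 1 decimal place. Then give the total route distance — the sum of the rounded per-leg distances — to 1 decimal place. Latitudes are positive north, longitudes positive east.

Leg 1: dist=15937.1 km, bearing=43.6°
Leg 2: dist=11410.1 km, bearing=342.9°
Leg 3: dist=8847.4 km, bearing=327.6°
Total: 36194.6 km

Leg 1: φ1=-0.9687241, φ2=1.1340521, Δφ=2.1027762, Δλ=1.8034679 rad; a=sin²(Δφ/2)+cosφ1·cosφ2·sin²(Δλ/2)=0.9010200957; c=2·atan2(√a, √(1-a))=2.501499614; dist=6371·c=15937.054 ≈ 15937.1 km; running total=15937.1 km
Leg 1 bearing: y=sinΔλ·cosφ2=0.41159354, x=cosφ1·sinφ2-sinφ1·cosφ2·cosΔλ=0.43280745; θ=atan2(y, x)=43.5609° ≈ 43.6°
Leg 2: φ1=1.1340521, φ2=0.1979692, Δφ=-0.9360829, Δλ=-2.8447436 rad; a=sin²(Δφ/2)+cosφ1·cosφ2·sin²(Δλ/2)=0.6091867459; c=2·atan2(√a, √(1-a))=1.790943751; dist=6371·c=11410.103 ≈ 11410.1 km; running total=27347.2 km
Leg 2 bearing: y=sinΔλ·cosφ2=-0.28679529, x=cosφ1·sinφ2-sinφ1·cosφ2·cosΔλ=0.93277086; θ=atan2(y, x)=-17.0909° <0 so +360° → 342.9091° ≈ 342.9°
Leg 3: φ1=0.1979692, φ2=1.0159596, Δφ=0.8179904, Δλ=4.7393404 rad; a=sin²(Δφ/2)+cosφ1·cosφ2·sin²(Δλ/2)=0.4094533683; c=2·atan2(√a, √(1-a))=1.388698346; dist=6371·c=8847.397 ≈ 8847.4 km; running total=36194.6 km
Leg 3 bearing: y=sinΔλ·cosφ2=-0.52661317, x=cosφ1·sinφ2-sinφ1·cosφ2·cosΔλ=0.83059244; θ=atan2(y, x)=-32.3756° <0 so +360° → 327.6244° ≈ 327.6°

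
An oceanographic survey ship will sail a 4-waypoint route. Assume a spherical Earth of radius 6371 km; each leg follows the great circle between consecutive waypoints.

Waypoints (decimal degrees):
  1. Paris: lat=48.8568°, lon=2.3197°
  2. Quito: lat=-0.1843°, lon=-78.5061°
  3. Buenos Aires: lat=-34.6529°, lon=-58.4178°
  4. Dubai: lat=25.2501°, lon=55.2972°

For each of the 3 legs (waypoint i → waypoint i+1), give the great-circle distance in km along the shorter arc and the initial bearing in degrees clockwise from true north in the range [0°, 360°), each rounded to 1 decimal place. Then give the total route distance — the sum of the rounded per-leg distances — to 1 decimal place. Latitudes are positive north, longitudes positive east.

Leg 1: φ1=0.8527120, φ2=-0.0032166, Δφ=-0.8559287, Δλ=-1.4106763 rad; a=sin²(Δφ/2)+cosφ1·cosφ2·sin²(Δλ/2)=0.4487613048; c=2·atan2(√a, √(1-a))=1.468138720; dist=6371·c=9353.512 ≈ 9353.5 km; running total=9353.5 km
Leg 1 bearing: y=sinΔλ·cosφ2=-0.98720305, x=cosφ1·sinφ2-sinφ1·cosφ2·cosΔλ=-0.12218232; θ=atan2(y, x)=-97.0554° <0 so +360° → 262.9446° ≈ 262.9°
Leg 2: φ1=-0.0032166, φ2=-0.6048072, Δφ=-0.6015906, Δλ=0.3506070 rad; a=sin²(Δφ/2)+cosφ1·cosφ2·sin²(Δλ/2)=0.1128036690; c=2·atan2(√a, √(1-a))=0.685041703; dist=6371·c=4364.401 ≈ 4364.4 km; running total=13717.9 km
Leg 2 bearing: y=sinΔλ·cosφ2=0.28254074, x=cosφ1·sinφ2-sinφ1·cosφ2·cosΔλ=-0.56611548; θ=atan2(y, x)=153.4768° ≈ 153.5°
Leg 3: φ1=-0.6048072, φ2=0.4406974, Δφ=1.0455046, Δλ=1.9847012 rad; a=sin²(Δφ/2)+cosφ1·cosφ2·sin²(Δλ/2)=0.7708914068; c=2·atan2(√a, √(1-a))=2.143353078; dist=6371·c=13655.302 ≈ 13655.3 km; running total=27373.2 km
Leg 3 bearing: y=sinΔλ·cosφ2=0.82807986, x=cosφ1·sinφ2-sinφ1·cosφ2·cosΔλ=0.14406641; θ=atan2(y, x)=80.1307° ≈ 80.1°

Leg 1: dist=9353.5 km, bearing=262.9°
Leg 2: dist=4364.4 km, bearing=153.5°
Leg 3: dist=13655.3 km, bearing=80.1°
Total: 27373.2 km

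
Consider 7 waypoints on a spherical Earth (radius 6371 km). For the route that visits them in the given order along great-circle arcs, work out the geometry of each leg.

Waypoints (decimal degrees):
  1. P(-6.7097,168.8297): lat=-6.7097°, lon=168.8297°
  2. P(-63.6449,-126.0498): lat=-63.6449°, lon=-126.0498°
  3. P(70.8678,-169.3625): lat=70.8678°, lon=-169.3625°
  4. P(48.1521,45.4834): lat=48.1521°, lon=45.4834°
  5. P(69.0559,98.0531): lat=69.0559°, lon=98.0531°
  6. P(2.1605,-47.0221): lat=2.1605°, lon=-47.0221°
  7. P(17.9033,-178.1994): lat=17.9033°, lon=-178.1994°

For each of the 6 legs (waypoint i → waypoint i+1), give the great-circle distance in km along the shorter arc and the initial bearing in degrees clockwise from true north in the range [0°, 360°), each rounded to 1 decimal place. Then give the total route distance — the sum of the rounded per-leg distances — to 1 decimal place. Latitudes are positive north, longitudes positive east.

Leg 1: φ1=-0.1171064, φ2=-1.1108131, Δφ=-0.9937067, Δλ=-5.1466182 rad; a=sin²(Δφ/2)+cosφ1·cosφ2·sin²(Δλ/2)=0.3549084508; c=2·atan2(√a, √(1-a))=1.276378163; dist=6371·c=8131.805 ≈ 8131.8 km; running total=8131.8 km
Leg 1 bearing: y=sinΔλ·cosφ2=0.40273373, x=cosφ1·sinφ2-sinφ1·cosφ2·cosΔλ=-0.86810098; θ=atan2(y, x)=155.1122° ≈ 155.1°
Leg 2: φ1=-1.1108131, φ2=1.2368764, Δφ=2.3476895, Δλ=-0.7559492 rad; a=sin²(Δφ/2)+cosφ1·cosφ2·sin²(Δλ/2)=0.8703490726; c=2·atan2(√a, √(1-a))=2.404905248; dist=6371·c=15321.651 ≈ 15321.7 km; running total=23453.5 km
Leg 2 bearing: y=sinΔλ·cosφ2=-0.22482908, x=cosφ1·sinφ2-sinφ1·cosφ2·cosΔλ=0.63310200; θ=atan2(y, x)=-19.5511° <0 so +360° → 340.4489° ≈ 340.4°
Leg 3: φ1=1.2368764, φ2=0.8404127, Δφ=-0.3964638, Δλ=3.7497683 rad; a=sin²(Δφ/2)+cosφ1·cosφ2·sin²(Δλ/2)=0.2378395934; c=2·atan2(√a, √(1-a))=1.018879026; dist=6371·c=6491.278 ≈ 6491.3 km; running total=29944.8 km
Leg 3 bearing: y=sinΔλ·cosφ2=-0.38119343, x=cosφ1·sinφ2-sinφ1·cosφ2·cosΔλ=0.76143237; θ=atan2(y, x)=-26.5938° <0 so +360° → 333.4062° ≈ 333.4°
Leg 4: φ1=0.8404127, φ2=1.2052528, Δφ=0.3648401, Δλ=0.9175144 rad; a=sin²(Δφ/2)+cosφ1·cosφ2·sin²(Δλ/2)=0.0796758873; c=2·atan2(√a, √(1-a))=0.572317302; dist=6371·c=3646.234 ≈ 3646.2 km; running total=33591.0 km
Leg 4 bearing: y=sinΔλ·cosφ2=0.28385417, x=cosφ1·sinφ2-sinφ1·cosφ2·cosΔλ=0.46123462; θ=atan2(y, x)=31.6091° ≈ 31.6°
Leg 5: φ1=1.2052528, φ2=0.0377078, Δφ=-1.1675450, Δλ=-2.5320399 rad; a=sin²(Δφ/2)+cosφ1·cosφ2·sin²(Δλ/2)=0.6288319849; c=2·atan2(√a, √(1-a))=1.831400084; dist=6371·c=11667.8499 ≈ 11667.8 km; running total=45258.8 km
Leg 5 bearing: y=sinΔλ·cosφ2=-0.57209385, x=cosφ1·sinφ2-sinφ1·cosφ2·cosΔλ=0.77866418; θ=atan2(y, x)=-36.3052° <0 so +360° → 323.6948° ≈ 323.7°
Leg 6: φ1=0.0377078, φ2=0.3124715, Δφ=0.2747637, Δλ=-2.2894758 rad; a=sin²(Δφ/2)+cosφ1·cosφ2·sin²(Δλ/2)=0.8072376987; c=2·atan2(√a, √(1-a))=2.232517171; dist=6371·c=14223.367 ≈ 14223.4 km; running total=59482.2 km
Leg 6 bearing: y=sinΔλ·cosφ2=-0.71622877, x=cosφ1·sinφ2-sinφ1·cosφ2·cosΔλ=0.33081163; θ=atan2(y, x)=-65.2087° <0 so +360° → 294.7913° ≈ 294.8°

Leg 1: dist=8131.8 km, bearing=155.1°
Leg 2: dist=15321.7 km, bearing=340.4°
Leg 3: dist=6491.3 km, bearing=333.4°
Leg 4: dist=3646.2 km, bearing=31.6°
Leg 5: dist=11667.8 km, bearing=323.7°
Leg 6: dist=14223.4 km, bearing=294.8°
Total: 59482.2 km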